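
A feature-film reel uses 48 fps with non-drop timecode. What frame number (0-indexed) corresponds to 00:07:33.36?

21780

Total seconds to the label: (0 × 3600 + 7 × 60 + 33) = 453.
Frame index = 453 × 48 + 36 = 21780.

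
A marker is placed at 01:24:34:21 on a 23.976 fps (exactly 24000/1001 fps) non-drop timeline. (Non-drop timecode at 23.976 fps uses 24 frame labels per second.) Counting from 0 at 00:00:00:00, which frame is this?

Total seconds to the label: (1 × 3600 + 24 × 60 + 34) = 5074.
Frame index = 5074 × 24 + 21 = 121797.

121797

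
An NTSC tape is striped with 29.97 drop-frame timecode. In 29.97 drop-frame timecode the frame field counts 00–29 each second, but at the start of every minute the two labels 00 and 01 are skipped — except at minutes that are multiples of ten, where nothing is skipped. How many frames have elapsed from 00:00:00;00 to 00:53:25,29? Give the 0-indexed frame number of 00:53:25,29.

96083

As if non-drop at 30 labels/s: (0 × 3600 + 53 × 60 + 25) × 30 + 29 = 96179.
Minute boundaries passed: 53; those not divisible by 10: 53 − 5 = 48; dropped labels = 2 × 48 = 96.
Actual frame index = 96179 − 96 = 96083.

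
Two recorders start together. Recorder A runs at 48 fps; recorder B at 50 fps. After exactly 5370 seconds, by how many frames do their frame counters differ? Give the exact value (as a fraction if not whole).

10740 frames

A emits 48 × 5370 = 257760 frames; B emits 50 × 5370 = 268500.
Difference = 10740 frames; B is ahead of A.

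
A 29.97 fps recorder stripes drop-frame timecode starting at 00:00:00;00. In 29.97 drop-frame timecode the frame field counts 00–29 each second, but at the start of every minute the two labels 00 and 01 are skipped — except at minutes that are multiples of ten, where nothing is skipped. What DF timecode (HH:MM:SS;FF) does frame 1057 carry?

00:00:35;07

Each 10-minute DF block holds 10 × 60 × 30 − 9 × 2 = 17982 frames. 1057 ÷ 17982 → 0 full blocks, remainder 1057.
Within the partial block the first minute is 1800 frames and each further minute 1798, so 0 further minute boundaries passed. Total skipped labels = 18 × 0 + 2 × 0 = 0.
Non-drop label index = 1057 + 0 = 1057; at 30 labels/s that is 00:00:35:07, i.e. DF 00:00:35;07.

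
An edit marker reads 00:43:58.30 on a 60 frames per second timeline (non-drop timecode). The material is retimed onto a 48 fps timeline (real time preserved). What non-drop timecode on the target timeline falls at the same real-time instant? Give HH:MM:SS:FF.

00:43:58:24

Source frame index: (0×3600 + 43×60 + 58) × 60 + 30 = 158310.
Real time: 158310 / (60) = 5277/2 s.
Target frame: (5277/2) × (48) = 126648.
At 48 labels/s: frame 126648 → 00:43:58:24.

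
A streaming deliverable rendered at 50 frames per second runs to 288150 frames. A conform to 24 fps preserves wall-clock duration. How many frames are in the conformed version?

138312 frames

Target frames = source frames × (target rate / source rate) = 288150 × (24)/(50) = 288150 × 12/25 = 138312.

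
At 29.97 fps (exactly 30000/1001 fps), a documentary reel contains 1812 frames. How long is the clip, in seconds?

60.4604 seconds

Running time = 1812 / (30000/1001) = 60.4604 s.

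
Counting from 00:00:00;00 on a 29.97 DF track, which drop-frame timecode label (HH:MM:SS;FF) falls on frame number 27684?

Each 10-minute DF block holds 10 × 60 × 30 − 9 × 2 = 17982 frames. 27684 ÷ 17982 → 1 full block, remainder 9702.
Within the partial block the first minute is 1800 frames and each further minute 1798, so 5 further minute boundaries passed. Total skipped labels = 18 × 1 + 2 × 5 = 28.
Non-drop label index = 27684 + 28 = 27712; at 30 labels/s that is 00:15:23:22, i.e. DF 00:15:23;22.

00:15:23;22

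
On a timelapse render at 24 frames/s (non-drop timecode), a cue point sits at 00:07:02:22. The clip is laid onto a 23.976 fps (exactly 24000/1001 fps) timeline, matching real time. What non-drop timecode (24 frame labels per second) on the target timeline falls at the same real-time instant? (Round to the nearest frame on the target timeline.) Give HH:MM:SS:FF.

00:07:02:12

Source frame index: (0×3600 + 7×60 + 2) × 24 + 22 = 10150.
Real time: 10150 / (24) = 5075/12 s.
Target frame: (5075/12) × (24000/1001) = 1450000/143 ≈ 10139.860 → 10140.
At 24 labels/s: frame 10140 → 00:07:02:12.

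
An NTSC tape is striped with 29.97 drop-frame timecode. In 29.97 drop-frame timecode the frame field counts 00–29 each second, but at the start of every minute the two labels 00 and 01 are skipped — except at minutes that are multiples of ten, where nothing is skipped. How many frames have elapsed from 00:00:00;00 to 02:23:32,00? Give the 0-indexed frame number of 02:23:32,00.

258102

As if non-drop at 30 labels/s: (2 × 3600 + 23 × 60 + 32) × 30 + 0 = 258360.
Minute boundaries passed: 143; those not divisible by 10: 143 − 14 = 129; dropped labels = 2 × 129 = 258.
Actual frame index = 258360 − 258 = 258102.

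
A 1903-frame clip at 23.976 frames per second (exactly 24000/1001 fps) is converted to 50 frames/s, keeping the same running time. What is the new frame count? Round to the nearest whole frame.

Frames at target rate = 1903 × (50) / (24000/1001) = 1904903/480 ≈ 3968.548.
Nearest whole frame: 3969.

3969 frames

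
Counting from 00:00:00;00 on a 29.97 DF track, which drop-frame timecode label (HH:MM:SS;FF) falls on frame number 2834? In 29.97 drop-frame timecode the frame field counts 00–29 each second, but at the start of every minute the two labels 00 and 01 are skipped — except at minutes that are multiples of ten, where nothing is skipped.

Each 10-minute DF block holds 10 × 60 × 30 − 9 × 2 = 17982 frames. 2834 ÷ 17982 → 0 full blocks, remainder 2834.
Within the partial block the first minute is 1800 frames and each further minute 1798, so 1 further minute boundary passed. Total skipped labels = 18 × 0 + 2 × 1 = 2.
Non-drop label index = 2834 + 2 = 2836; at 30 labels/s that is 00:01:34:16, i.e. DF 00:01:34;16.

00:01:34;16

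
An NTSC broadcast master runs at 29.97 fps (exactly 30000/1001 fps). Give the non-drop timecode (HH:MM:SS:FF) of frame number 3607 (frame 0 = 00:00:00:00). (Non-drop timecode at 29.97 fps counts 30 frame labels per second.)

3607 ÷ 30 = 120 full seconds, remainder 7 frames.
120 s = 0 h 2 min 0 s.
Timecode: 00:02:00:07.

00:02:00:07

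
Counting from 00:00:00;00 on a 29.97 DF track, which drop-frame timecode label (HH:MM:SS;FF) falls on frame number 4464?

00:02:28;28

Each 10-minute DF block holds 10 × 60 × 30 − 9 × 2 = 17982 frames. 4464 ÷ 17982 → 0 full blocks, remainder 4464.
Within the partial block the first minute is 1800 frames and each further minute 1798, so 2 further minute boundaries passed. Total skipped labels = 18 × 0 + 2 × 2 = 4.
Non-drop label index = 4464 + 4 = 4468; at 30 labels/s that is 00:02:28:28, i.e. DF 00:02:28;28.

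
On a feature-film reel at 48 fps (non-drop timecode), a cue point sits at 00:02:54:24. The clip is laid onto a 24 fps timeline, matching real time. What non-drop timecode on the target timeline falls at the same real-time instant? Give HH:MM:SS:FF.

00:02:54:12

Source frame index: (0×3600 + 2×60 + 54) × 48 + 24 = 8376.
Real time: 8376 / (48) = 349/2 s.
Target frame: (349/2) × (24) = 4188.
At 24 labels/s: frame 4188 → 00:02:54:12.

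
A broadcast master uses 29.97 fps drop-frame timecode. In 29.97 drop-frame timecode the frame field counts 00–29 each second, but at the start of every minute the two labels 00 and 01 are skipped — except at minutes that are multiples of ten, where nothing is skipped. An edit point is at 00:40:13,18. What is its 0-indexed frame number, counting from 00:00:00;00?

Complete 10-minute blocks: 4, each 17982 frames → 71928.
Remaining 0 whole minutes in the current block: 0 frames.
Within the current minute: 13 × 30 + 18 = 408. Total = 71928 + 0 + 408 = 72336.

72336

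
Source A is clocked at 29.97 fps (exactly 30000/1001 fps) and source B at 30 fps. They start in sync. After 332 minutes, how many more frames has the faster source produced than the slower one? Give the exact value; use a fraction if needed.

332 min = 19920 s.
A emits 30000/1001 × 19920 = 597600000/1001 frames; B emits 30 × 19920 = 597600.
Difference = 597600/1001 frames (≈ 597.0030); B is ahead of A.

597600/1001 frames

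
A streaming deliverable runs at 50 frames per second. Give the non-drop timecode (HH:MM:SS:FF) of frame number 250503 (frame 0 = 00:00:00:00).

250503 ÷ 50 = 5010 full seconds, remainder 3 frames.
5010 s = 1 h 23 min 30 s.
Timecode: 01:23:30:03.

01:23:30:03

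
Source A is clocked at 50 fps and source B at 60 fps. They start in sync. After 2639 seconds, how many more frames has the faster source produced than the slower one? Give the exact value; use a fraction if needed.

A emits 50 × 2639 = 131950 frames; B emits 60 × 2639 = 158340.
Difference = 26390 frames; B is ahead of A.

26390 frames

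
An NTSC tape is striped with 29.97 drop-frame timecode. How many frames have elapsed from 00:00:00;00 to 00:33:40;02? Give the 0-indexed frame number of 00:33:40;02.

60542

As if non-drop at 30 labels/s: (0 × 3600 + 33 × 60 + 40) × 30 + 2 = 60602.
Minute boundaries passed: 33; those not divisible by 10: 33 − 3 = 30; dropped labels = 2 × 30 = 60.
Actual frame index = 60602 − 60 = 60542.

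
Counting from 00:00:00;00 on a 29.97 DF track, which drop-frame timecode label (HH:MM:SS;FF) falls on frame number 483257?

Each 10-minute DF block holds 10 × 60 × 30 − 9 × 2 = 17982 frames. 483257 ÷ 17982 → 26 full blocks, remainder 15725.
Within the partial block the first minute is 1800 frames and each further minute 1798, so 8 further minute boundaries passed. Total skipped labels = 18 × 26 + 2 × 8 = 484.
Non-drop label index = 483257 + 484 = 483741; at 30 labels/s that is 04:28:44:21, i.e. DF 04:28:44;21.

04:28:44;21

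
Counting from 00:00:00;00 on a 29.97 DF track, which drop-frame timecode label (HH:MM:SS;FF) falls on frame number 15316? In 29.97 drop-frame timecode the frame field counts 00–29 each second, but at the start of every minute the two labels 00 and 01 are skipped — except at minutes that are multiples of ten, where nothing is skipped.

Ten DF minutes hold 17982 frames, so frame 15316 lies in block 0 (frames 0–17981) with 15316 frames into that block.
The block's first minute is 1800 frames and the rest 1798 each; 15316 frames reaches minute 8, so 0 × 18 + 8 × 2 = 16 labels have been skipped so far.
Adding those back, label number 15316 + 16 = 15332 at 30 labels/s is 511 s + 2 f = 0 h 8 min 31 s frame 2, i.e. 00:08:31;02.

00:08:31;02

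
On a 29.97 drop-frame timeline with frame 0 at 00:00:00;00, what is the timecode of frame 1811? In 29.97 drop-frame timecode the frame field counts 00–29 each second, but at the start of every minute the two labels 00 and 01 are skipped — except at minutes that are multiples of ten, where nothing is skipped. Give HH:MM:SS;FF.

Each 10-minute DF block holds 10 × 60 × 30 − 9 × 2 = 17982 frames. 1811 ÷ 17982 → 0 full blocks, remainder 1811.
Within the partial block the first minute is 1800 frames and each further minute 1798, so 1 further minute boundary passed. Total skipped labels = 18 × 0 + 2 × 1 = 2.
Non-drop label index = 1811 + 2 = 1813; at 30 labels/s that is 00:01:00:13, i.e. DF 00:01:00;13.

00:01:00;13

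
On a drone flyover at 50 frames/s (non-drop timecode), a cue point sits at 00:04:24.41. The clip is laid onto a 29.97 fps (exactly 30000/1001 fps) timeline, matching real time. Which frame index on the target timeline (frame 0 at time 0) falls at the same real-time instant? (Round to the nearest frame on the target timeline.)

frame 7937

Source frame index: (0×3600 + 4×60 + 24) × 50 + 41 = 13241.
Real time: 13241 / (50) = 13241/50 s.
Target frame: (13241/50) × (30000/1001) = 7944600/1001 ≈ 7936.663 → 7937.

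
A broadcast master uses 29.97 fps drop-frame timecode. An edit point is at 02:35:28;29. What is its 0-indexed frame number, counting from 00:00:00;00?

279589

Complete 10-minute blocks: 15, each 17982 frames → 269730.
Remaining 5 whole minutes in the current block: 1800 + 4 × 1798 = 8992 frames.
Within the current minute: 28 × 30 + 29 − 2 = 867 (labels ;00/;01 skipped at this minute). Total = 269730 + 8992 + 867 = 279589.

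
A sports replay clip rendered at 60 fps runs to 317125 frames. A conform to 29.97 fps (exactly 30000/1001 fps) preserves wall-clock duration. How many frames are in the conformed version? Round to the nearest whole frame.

158404 frames

Frames at target rate = 317125 × (30000/1001) / (60) = 158562500/1001 ≈ 158404.096.
Nearest whole frame: 158404.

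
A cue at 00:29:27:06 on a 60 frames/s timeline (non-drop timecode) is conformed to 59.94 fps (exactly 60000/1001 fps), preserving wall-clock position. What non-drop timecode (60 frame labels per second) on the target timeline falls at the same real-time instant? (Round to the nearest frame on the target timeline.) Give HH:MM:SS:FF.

00:29:25:20

Source frame index: (0×3600 + 29×60 + 27) × 60 + 6 = 106026.
Real time: 106026 / (60) = 17671/10 s.
Target frame: (17671/10) × (60000/1001) = 106026000/1001 ≈ 105920.080 → 105920.
At 60 labels/s: frame 105920 → 00:29:25:20.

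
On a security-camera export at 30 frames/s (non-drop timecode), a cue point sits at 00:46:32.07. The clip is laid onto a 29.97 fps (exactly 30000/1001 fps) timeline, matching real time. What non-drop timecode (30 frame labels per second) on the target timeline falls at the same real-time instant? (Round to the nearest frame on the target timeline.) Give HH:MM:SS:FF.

Source frame index: (0×3600 + 46×60 + 32) × 30 + 7 = 83767.
Real time: 83767 / (30) = 83767/30 s.
Target frame: (83767/30) × (30000/1001) = 83767000/1001 ≈ 83683.317 → 83683.
At 30 labels/s: frame 83683 → 00:46:29:13.

00:46:29:13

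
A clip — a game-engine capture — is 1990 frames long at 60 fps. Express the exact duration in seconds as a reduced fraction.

Running time = 1990 ÷ (60) = 1990 × 1/60 = 199/6 s.

199/6 seconds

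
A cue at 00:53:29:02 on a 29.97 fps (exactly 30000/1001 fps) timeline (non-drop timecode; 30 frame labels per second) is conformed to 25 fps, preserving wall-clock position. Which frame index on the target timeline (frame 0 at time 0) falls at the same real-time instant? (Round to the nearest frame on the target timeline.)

frame 80307

Source frame index: (0×3600 + 53×60 + 29) × 30 + 2 = 96272.
Real time: 96272 / (30000/1001) = 6023017/1875 s.
Target frame: (6023017/1875) × (25) = 6023017/75 ≈ 80306.893 → 80307.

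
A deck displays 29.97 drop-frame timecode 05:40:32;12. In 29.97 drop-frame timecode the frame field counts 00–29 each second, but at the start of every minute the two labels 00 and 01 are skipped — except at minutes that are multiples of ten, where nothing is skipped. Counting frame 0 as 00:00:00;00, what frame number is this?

As if non-drop at 30 labels/s: (5 × 3600 + 40 × 60 + 32) × 30 + 12 = 612972.
Minute boundaries passed: 340; those not divisible by 10: 340 − 34 = 306; dropped labels = 2 × 306 = 612.
Actual frame index = 612972 − 612 = 612360.

612360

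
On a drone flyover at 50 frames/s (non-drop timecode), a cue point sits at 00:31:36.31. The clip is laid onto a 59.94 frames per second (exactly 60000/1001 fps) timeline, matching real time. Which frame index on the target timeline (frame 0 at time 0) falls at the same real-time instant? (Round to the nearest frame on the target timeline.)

Source frame index: (0×3600 + 31×60 + 36) × 50 + 31 = 94831.
Real time: 94831 / (50) = 94831/50 s.
Target frame: (94831/50) × (60000/1001) = 10345200/91 ≈ 113683.516 → 113684.

frame 113684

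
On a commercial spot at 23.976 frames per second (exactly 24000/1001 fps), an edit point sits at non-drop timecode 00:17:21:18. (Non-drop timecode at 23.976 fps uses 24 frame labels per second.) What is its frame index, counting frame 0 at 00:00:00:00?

Total seconds to the label: (0 × 3600 + 17 × 60 + 21) = 1041.
Frame index = 1041 × 24 + 18 = 25002.

25002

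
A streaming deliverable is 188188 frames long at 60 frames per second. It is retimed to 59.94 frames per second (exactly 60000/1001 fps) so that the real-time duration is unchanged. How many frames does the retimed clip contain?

188000 frames

Target frames = source frames × (target rate / source rate) = 188188 × (60000/1001)/(60) = 188188 × 1000/1001 = 188000.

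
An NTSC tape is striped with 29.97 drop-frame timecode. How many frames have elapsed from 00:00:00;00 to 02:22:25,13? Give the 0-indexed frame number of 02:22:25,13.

Complete 10-minute blocks: 14, each 17982 frames → 251748.
Remaining 2 whole minutes in the current block: 1800 + 1 × 1798 = 3598 frames.
Within the current minute: 25 × 30 + 13 − 2 = 761 (labels ;00/;01 skipped at this minute). Total = 251748 + 3598 + 761 = 256107.

256107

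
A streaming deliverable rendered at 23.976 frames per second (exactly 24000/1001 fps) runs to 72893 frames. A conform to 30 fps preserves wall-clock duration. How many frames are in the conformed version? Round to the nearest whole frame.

Frames at target rate = 72893 × (30) / (24000/1001) = 72965893/800 ≈ 91207.366.
Nearest whole frame: 91207.

91207 frames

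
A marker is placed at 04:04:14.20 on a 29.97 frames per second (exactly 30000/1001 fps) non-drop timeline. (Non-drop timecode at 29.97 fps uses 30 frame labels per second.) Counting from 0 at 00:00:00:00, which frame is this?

Total seconds to the label: (4 × 3600 + 4 × 60 + 14) = 14654.
Frame index = 14654 × 30 + 20 = 439640.

frame 439640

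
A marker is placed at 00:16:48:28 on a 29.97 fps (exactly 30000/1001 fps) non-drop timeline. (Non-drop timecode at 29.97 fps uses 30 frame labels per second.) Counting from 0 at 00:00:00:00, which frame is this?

Total seconds to the label: (0 × 3600 + 16 × 60 + 48) = 1008.
Frame index = 1008 × 30 + 28 = 30268.

30268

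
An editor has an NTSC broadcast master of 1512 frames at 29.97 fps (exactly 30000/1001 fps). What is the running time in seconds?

50.4504 seconds

Running time = 1512 / (30000/1001) = 50.4504 s.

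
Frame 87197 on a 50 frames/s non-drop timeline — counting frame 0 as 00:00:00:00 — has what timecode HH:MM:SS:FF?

00:29:03:47

87197 ÷ 50 = 1743 full seconds, remainder 47 frames.
1743 s = 0 h 29 min 3 s.
Timecode: 00:29:03:47.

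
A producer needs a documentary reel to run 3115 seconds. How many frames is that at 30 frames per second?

93450 frames

Frames = 3115 × 30 = 93450.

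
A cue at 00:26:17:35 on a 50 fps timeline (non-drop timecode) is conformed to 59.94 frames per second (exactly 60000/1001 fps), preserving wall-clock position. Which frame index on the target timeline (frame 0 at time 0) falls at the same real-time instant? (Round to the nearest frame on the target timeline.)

frame 94567

Source frame index: (0×3600 + 26×60 + 17) × 50 + 35 = 78885.
Real time: 78885 / (50) = 15777/10 s.
Target frame: (15777/10) × (60000/1001) = 94662000/1001 ≈ 94567.433 → 94567.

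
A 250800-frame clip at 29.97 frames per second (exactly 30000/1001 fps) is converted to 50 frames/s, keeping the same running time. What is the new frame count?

Target frames = source frames × (target rate / source rate) = 250800 × (50)/(30000/1001) = 250800 × 1001/600 = 418418.

418418 frames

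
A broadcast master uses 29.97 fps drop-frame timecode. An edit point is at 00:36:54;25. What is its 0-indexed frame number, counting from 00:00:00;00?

As if non-drop at 30 labels/s: (0 × 3600 + 36 × 60 + 54) × 30 + 25 = 66445.
Minute boundaries passed: 36; those not divisible by 10: 36 − 3 = 33; dropped labels = 2 × 33 = 66.
Actual frame index = 66445 − 66 = 66379.

66379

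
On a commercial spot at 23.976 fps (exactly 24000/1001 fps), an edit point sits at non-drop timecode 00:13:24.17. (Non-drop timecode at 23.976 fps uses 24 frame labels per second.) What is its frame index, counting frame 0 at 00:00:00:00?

19313

Total seconds to the label: (0 × 3600 + 13 × 60 + 24) = 804.
Frame index = 804 × 24 + 17 = 19313.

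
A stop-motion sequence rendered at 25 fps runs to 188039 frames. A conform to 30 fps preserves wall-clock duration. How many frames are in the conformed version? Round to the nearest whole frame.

Frames at target rate = 188039 × (30) / (25) = 1128234/5 ≈ 225646.800.
Nearest whole frame: 225647.

225647 frames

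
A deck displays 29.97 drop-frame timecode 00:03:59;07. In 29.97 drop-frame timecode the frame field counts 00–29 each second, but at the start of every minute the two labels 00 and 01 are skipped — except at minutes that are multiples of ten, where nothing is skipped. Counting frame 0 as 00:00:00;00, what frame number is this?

As if non-drop at 30 labels/s: (0 × 3600 + 3 × 60 + 59) × 30 + 7 = 7177.
Minute boundaries passed: 3; those not divisible by 10: 3 − 0 = 3; dropped labels = 2 × 3 = 6.
Actual frame index = 7177 − 6 = 7171.

7171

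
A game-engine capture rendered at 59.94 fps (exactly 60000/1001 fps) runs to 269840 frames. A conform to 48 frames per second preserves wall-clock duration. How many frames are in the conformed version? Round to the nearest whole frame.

Frames at target rate = 269840 × (48) / (60000/1001) = 27010984/125 ≈ 216087.872.
Nearest whole frame: 216088.

216088 frames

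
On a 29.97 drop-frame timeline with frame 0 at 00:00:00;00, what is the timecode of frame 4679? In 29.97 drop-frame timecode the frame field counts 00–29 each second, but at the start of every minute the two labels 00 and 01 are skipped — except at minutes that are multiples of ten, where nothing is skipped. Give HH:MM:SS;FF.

Ten DF minutes hold 17982 frames, so frame 4679 lies in block 0 (frames 0–17981) with 4679 frames into that block.
The block's first minute is 1800 frames and the rest 1798 each; 4679 frames reaches minute 2, so 0 × 18 + 2 × 2 = 4 labels have been skipped so far.
Adding those back, label number 4679 + 4 = 4683 at 30 labels/s is 156 s + 3 f = 0 h 2 min 36 s frame 3, i.e. 00:02:36;03.

00:02:36;03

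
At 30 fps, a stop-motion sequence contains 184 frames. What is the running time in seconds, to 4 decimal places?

Running time = 184 × 1/30 = 92/15 s ≈ 6.1333 s.

6.1333 seconds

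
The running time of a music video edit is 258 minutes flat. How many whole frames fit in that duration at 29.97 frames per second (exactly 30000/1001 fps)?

258 min = 15480 s.
Frames = 15480 × 30000/1001 = 464400000/1001 ≈ 463936.0639.
Complete frames: 463936.

463936 frames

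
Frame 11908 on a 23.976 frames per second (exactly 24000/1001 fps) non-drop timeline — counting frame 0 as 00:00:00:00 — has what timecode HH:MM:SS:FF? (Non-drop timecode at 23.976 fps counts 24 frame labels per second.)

00:08:16:04

11908 ÷ 24 = 496 full seconds, remainder 4 frames.
496 s = 0 h 8 min 16 s.
Timecode: 00:08:16:04.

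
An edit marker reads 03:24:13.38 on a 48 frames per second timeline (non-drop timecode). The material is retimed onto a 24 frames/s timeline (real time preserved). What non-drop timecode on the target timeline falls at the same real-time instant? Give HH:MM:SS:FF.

03:24:13:19

Source frame index: (3×3600 + 24×60 + 13) × 48 + 38 = 588182.
Real time: 588182 / (48) = 294091/24 s.
Target frame: (294091/24) × (24) = 294091.
At 24 labels/s: frame 294091 → 03:24:13:19.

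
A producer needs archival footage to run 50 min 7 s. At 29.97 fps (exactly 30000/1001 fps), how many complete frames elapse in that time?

90119 frames

50 min 7 s = 3007 s.
Frames = 3007 × 30000/1001 = 90210000/1001 ≈ 90119.8801.
Complete frames: 90119.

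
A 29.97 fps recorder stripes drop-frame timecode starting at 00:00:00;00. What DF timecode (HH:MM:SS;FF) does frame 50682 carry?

00:28:11;04

Ten DF minutes hold 17982 frames, so frame 50682 lies in block 2 (frames 35964–53945) with 14718 frames into that block.
The block's first minute is 1800 frames and the rest 1798 each; 14718 frames reaches minute 8, so 2 × 18 + 8 × 2 = 52 labels have been skipped so far.
Adding those back, label number 50682 + 52 = 50734 at 30 labels/s is 1691 s + 4 f = 0 h 28 min 11 s frame 4, i.e. 00:28:11;04.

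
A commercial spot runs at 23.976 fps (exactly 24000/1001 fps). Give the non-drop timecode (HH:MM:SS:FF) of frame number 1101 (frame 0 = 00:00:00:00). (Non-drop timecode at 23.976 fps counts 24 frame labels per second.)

00:00:45:21

1101 ÷ 24 = 45 full seconds, remainder 21 frames.
45 s = 0 h 0 min 45 s.
Timecode: 00:00:45:21.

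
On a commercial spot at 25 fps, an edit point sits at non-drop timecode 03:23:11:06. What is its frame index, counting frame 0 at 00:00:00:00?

304781

Total seconds to the label: (3 × 3600 + 23 × 60 + 11) = 12191.
Frame index = 12191 × 25 + 6 = 304781.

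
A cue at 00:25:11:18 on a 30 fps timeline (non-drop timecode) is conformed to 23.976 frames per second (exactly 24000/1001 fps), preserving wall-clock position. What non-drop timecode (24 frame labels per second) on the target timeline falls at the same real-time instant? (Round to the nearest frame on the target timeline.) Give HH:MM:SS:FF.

Source frame index: (0×3600 + 25×60 + 11) × 30 + 18 = 45348.
Real time: 45348 / (30) = 7558/5 s.
Target frame: (7558/5) × (24000/1001) = 36278400/1001 ≈ 36242.158 → 36242.
At 24 labels/s: frame 36242 → 00:25:10:02.

00:25:10:02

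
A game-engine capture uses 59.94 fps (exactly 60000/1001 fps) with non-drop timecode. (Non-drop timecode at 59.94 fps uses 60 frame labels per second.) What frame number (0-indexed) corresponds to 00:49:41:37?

178897

Total seconds to the label: (0 × 3600 + 49 × 60 + 41) = 2981.
Frame index = 2981 × 60 + 37 = 178897.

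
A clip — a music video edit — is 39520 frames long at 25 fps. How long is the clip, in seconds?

Running time = 39520 / (25) = 1580.8 s.

1580.8 seconds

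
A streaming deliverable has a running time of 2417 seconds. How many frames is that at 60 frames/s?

Frames = 2417 × 60 = 145020.

145020 frames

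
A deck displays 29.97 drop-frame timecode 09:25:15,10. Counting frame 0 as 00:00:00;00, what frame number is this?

1016442

Complete 10-minute blocks: 56, each 17982 frames → 1006992.
Remaining 5 whole minutes in the current block: 1800 + 4 × 1798 = 8992 frames.
Within the current minute: 15 × 30 + 10 − 2 = 458 (labels ;00/;01 skipped at this minute). Total = 1006992 + 8992 + 458 = 1016442.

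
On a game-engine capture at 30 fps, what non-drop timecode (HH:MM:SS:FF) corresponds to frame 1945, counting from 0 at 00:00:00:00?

1945 ÷ 30 = 64 full seconds, remainder 25 frames.
64 s = 0 h 1 min 4 s.
Timecode: 00:01:04:25.

00:01:04:25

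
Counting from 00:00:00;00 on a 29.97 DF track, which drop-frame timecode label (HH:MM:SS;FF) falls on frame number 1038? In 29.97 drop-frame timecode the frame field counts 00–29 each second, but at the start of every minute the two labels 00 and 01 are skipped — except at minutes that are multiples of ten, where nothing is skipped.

00:00:34;18

Ten DF minutes hold 17982 frames, so frame 1038 lies in block 0 (frames 0–17981) with 1038 frames into that block.
The block's first minute is 1800 frames and the rest 1798 each; 1038 frames reaches minute 0, so 0 × 18 + 0 × 2 = 0 labels have been skipped so far.
Adding those back, label number 1038 + 0 = 1038 at 30 labels/s is 34 s + 18 f = 0 h 0 min 34 s frame 18, i.e. 00:00:34;18.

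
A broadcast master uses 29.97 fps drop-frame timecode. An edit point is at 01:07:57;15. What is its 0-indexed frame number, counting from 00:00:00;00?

As if non-drop at 30 labels/s: (1 × 3600 + 7 × 60 + 57) × 30 + 15 = 122325.
Minute boundaries passed: 67; those not divisible by 10: 67 − 6 = 61; dropped labels = 2 × 61 = 122.
Actual frame index = 122325 − 122 = 122203.

122203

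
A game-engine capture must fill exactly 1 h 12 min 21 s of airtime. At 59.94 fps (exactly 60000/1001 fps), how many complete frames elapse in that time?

1 h 12 min 21 s = 4341 s.
Frames = 4341 × 60000/1001 = 260460000/1001 ≈ 260199.8002.
Complete frames: 260199.

260199 frames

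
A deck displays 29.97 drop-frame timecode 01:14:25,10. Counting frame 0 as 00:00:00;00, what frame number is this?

Complete 10-minute blocks: 7, each 17982 frames → 125874.
Remaining 4 whole minutes in the current block: 1800 + 3 × 1798 = 7194 frames.
Within the current minute: 25 × 30 + 10 − 2 = 758 (labels ;00/;01 skipped at this minute). Total = 125874 + 7194 + 758 = 133826.

133826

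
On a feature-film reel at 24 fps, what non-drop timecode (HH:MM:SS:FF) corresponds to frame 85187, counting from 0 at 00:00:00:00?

85187 ÷ 24 = 3549 full seconds, remainder 11 frames.
3549 s = 0 h 59 min 9 s.
Timecode: 00:59:09:11.

00:59:09:11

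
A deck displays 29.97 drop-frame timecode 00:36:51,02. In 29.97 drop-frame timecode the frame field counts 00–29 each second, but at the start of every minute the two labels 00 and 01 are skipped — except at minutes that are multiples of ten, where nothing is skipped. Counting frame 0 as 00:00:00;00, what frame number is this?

As if non-drop at 30 labels/s: (0 × 3600 + 36 × 60 + 51) × 30 + 2 = 66332.
Minute boundaries passed: 36; those not divisible by 10: 36 − 3 = 33; dropped labels = 2 × 33 = 66.
Actual frame index = 66332 − 66 = 66266.

66266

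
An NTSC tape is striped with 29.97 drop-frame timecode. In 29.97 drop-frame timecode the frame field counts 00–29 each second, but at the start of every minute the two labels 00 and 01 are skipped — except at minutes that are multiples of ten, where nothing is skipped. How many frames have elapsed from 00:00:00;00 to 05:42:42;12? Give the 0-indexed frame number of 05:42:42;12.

Complete 10-minute blocks: 34, each 17982 frames → 611388.
Remaining 2 whole minutes in the current block: 1800 + 1 × 1798 = 3598 frames.
Within the current minute: 42 × 30 + 12 − 2 = 1270 (labels ;00/;01 skipped at this minute). Total = 611388 + 3598 + 1270 = 616256.

616256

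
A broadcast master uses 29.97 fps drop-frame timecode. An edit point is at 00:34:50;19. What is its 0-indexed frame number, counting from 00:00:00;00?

62657

As if non-drop at 30 labels/s: (0 × 3600 + 34 × 60 + 50) × 30 + 19 = 62719.
Minute boundaries passed: 34; those not divisible by 10: 34 − 3 = 31; dropped labels = 2 × 31 = 62.
Actual frame index = 62719 − 62 = 62657.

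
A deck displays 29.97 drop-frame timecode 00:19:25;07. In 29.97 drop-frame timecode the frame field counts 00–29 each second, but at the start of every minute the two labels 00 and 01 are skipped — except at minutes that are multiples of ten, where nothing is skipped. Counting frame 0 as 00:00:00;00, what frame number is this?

34921

Complete 10-minute blocks: 1, each 17982 frames → 17982.
Remaining 9 whole minutes in the current block: 1800 + 8 × 1798 = 16184 frames.
Within the current minute: 25 × 30 + 7 − 2 = 755 (labels ;00/;01 skipped at this minute). Total = 17982 + 16184 + 755 = 34921.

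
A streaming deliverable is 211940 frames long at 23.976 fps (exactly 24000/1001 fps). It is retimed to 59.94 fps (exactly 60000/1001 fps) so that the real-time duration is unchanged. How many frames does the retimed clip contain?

529850 frames

Target frames = source frames × (target rate / source rate) = 211940 × (60000/1001)/(24000/1001) = 211940 × 5/2 = 529850.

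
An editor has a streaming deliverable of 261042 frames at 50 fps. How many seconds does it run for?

5220.84 seconds

Running time = 261042 / (50) = 5220.84 s.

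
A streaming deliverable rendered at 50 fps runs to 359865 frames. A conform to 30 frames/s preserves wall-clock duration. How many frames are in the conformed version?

215919 frames

Target frames = source frames × (target rate / source rate) = 359865 × (30)/(50) = 359865 × 3/5 = 215919.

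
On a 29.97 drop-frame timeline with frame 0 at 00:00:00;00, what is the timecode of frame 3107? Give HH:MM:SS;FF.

00:01:43;19

Ten DF minutes hold 17982 frames, so frame 3107 lies in block 0 (frames 0–17981) with 3107 frames into that block.
The block's first minute is 1800 frames and the rest 1798 each; 3107 frames reaches minute 1, so 0 × 18 + 1 × 2 = 2 labels have been skipped so far.
Adding those back, label number 3107 + 2 = 3109 at 30 labels/s is 103 s + 19 f = 0 h 1 min 43 s frame 19, i.e. 00:01:43;19.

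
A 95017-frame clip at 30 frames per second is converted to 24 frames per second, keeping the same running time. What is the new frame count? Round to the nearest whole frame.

Frames at target rate = 95017 × (24) / (30) = 380068/5 ≈ 76013.600.
Nearest whole frame: 76014.

76014 frames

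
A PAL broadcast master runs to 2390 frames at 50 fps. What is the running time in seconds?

Running time = 2390 / (50) = 47.8 s.

47.8 seconds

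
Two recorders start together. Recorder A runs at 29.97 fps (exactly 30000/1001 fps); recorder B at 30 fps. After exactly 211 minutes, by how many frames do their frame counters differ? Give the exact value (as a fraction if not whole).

379800/1001 frames

211 min = 12660 s.
A emits 30000/1001 × 12660 = 379800000/1001 frames; B emits 30 × 12660 = 379800.
Difference = 379800/1001 frames (≈ 379.4206); B is ahead of A.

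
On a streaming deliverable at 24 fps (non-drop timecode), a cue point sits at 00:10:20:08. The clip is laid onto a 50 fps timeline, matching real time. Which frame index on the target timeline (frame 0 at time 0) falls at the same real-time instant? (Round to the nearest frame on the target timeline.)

frame 31017

Source frame index: (0×3600 + 10×60 + 20) × 24 + 8 = 14888.
Real time: 14888 / (24) = 1861/3 s.
Target frame: (1861/3) × (50) = 93050/3 ≈ 31016.667 → 31017.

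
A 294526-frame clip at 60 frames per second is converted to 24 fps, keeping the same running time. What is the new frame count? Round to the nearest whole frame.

117810 frames

Frames at target rate = 294526 × (24) / (60) = 589052/5 ≈ 117810.400.
Nearest whole frame: 117810.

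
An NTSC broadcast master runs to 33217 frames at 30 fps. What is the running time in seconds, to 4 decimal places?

Running time = 33217 × 1/30 = 33217/30 s ≈ 1107.2333 s.

1107.2333 seconds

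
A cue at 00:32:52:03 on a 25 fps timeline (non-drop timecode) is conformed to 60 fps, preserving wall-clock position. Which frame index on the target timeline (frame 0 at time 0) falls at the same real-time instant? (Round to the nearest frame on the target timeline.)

Source frame index: (0×3600 + 32×60 + 52) × 25 + 3 = 49303.
Real time: 49303 / (25) = 49303/25 s.
Target frame: (49303/25) × (60) = 591636/5 ≈ 118327.200 → 118327.

frame 118327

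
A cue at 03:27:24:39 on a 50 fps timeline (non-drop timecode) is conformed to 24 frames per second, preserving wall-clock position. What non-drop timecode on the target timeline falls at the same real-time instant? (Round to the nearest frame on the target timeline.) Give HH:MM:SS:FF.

03:27:24:19

Source frame index: (3×3600 + 27×60 + 24) × 50 + 39 = 622239.
Real time: 622239 / (50) = 622239/50 s.
Target frame: (622239/50) × (24) = 7466868/25 ≈ 298674.720 → 298675.
At 24 labels/s: frame 298675 → 03:27:24:19.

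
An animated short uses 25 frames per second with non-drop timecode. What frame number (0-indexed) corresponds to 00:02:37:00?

3925

Total seconds to the label: (0 × 3600 + 2 × 60 + 37) = 157.
Frame index = 157 × 25 + 0 = 3925.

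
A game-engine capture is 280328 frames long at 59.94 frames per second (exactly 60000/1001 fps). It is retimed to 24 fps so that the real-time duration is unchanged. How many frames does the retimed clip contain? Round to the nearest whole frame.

Frames at target rate = 280328 × (24) / (60000/1001) = 70152082/625 ≈ 112243.331.
Nearest whole frame: 112243.

112243 frames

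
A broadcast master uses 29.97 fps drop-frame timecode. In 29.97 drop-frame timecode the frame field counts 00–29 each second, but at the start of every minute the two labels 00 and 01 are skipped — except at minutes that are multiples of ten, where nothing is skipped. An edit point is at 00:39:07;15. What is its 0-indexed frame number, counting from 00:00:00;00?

Complete 10-minute blocks: 3, each 17982 frames → 53946.
Remaining 9 whole minutes in the current block: 1800 + 8 × 1798 = 16184 frames.
Within the current minute: 7 × 30 + 15 − 2 = 223 (labels ;00/;01 skipped at this minute). Total = 53946 + 16184 + 223 = 70353.

70353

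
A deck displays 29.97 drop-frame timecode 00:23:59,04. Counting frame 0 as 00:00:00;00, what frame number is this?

43132

Complete 10-minute blocks: 2, each 17982 frames → 35964.
Remaining 3 whole minutes in the current block: 1800 + 2 × 1798 = 5396 frames.
Within the current minute: 59 × 30 + 4 − 2 = 1772 (labels ;00/;01 skipped at this minute). Total = 35964 + 5396 + 1772 = 43132.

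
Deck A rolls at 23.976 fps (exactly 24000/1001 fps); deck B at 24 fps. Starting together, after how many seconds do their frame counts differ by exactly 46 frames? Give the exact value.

The gap grows by |24 − 24000/1001| = 24/1001 frames per second.
Time for a 46-frame gap: 46 ÷ (24/1001) = 23023/12 s.

23023/12 seconds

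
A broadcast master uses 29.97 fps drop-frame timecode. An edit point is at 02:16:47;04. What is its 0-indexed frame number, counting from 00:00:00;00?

As if non-drop at 30 labels/s: (2 × 3600 + 16 × 60 + 47) × 30 + 4 = 246214.
Minute boundaries passed: 136; those not divisible by 10: 136 − 13 = 123; dropped labels = 2 × 123 = 246.
Actual frame index = 246214 − 246 = 245968.

245968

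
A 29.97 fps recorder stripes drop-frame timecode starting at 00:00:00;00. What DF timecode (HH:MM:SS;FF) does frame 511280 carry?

04:44:19;22

Each 10-minute DF block holds 10 × 60 × 30 − 9 × 2 = 17982 frames. 511280 ÷ 17982 → 28 full blocks, remainder 7784.
Within the partial block the first minute is 1800 frames and each further minute 1798, so 4 further minute boundaries passed. Total skipped labels = 18 × 28 + 2 × 4 = 512.
Non-drop label index = 511280 + 512 = 511792; at 30 labels/s that is 04:44:19:22, i.e. DF 04:44:19;22.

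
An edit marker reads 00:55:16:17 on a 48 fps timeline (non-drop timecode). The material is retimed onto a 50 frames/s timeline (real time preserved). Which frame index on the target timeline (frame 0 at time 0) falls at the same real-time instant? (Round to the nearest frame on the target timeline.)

frame 165818

Source frame index: (0×3600 + 55×60 + 16) × 48 + 17 = 159185.
Real time: 159185 / (48) = 159185/48 s.
Target frame: (159185/48) × (50) = 3979625/24 ≈ 165817.708 → 165818.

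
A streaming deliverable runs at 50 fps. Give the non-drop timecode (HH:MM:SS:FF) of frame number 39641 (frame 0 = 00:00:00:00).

39641 ÷ 50 = 792 full seconds, remainder 41 frames.
792 s = 0 h 13 min 12 s.
Timecode: 00:13:12:41.

00:13:12:41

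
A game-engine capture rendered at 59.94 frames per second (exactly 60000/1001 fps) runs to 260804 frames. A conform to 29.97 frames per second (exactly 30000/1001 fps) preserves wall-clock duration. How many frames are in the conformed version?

Target frames = source frames × (target rate / source rate) = 260804 × (30000/1001)/(60000/1001) = 260804 × 1/2 = 130402.

130402 frames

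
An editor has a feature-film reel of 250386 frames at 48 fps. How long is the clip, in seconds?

5216.375 seconds

Running time = 250386 / (48) = 5216.375 s.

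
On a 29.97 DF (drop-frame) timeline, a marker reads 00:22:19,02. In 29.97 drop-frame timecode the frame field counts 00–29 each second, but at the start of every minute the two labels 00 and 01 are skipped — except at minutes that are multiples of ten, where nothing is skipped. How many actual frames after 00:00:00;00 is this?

40132

As if non-drop at 30 labels/s: (0 × 3600 + 22 × 60 + 19) × 30 + 2 = 40172.
Minute boundaries passed: 22; those not divisible by 10: 22 − 2 = 20; dropped labels = 2 × 20 = 40.
Actual frame index = 40172 − 40 = 40132.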